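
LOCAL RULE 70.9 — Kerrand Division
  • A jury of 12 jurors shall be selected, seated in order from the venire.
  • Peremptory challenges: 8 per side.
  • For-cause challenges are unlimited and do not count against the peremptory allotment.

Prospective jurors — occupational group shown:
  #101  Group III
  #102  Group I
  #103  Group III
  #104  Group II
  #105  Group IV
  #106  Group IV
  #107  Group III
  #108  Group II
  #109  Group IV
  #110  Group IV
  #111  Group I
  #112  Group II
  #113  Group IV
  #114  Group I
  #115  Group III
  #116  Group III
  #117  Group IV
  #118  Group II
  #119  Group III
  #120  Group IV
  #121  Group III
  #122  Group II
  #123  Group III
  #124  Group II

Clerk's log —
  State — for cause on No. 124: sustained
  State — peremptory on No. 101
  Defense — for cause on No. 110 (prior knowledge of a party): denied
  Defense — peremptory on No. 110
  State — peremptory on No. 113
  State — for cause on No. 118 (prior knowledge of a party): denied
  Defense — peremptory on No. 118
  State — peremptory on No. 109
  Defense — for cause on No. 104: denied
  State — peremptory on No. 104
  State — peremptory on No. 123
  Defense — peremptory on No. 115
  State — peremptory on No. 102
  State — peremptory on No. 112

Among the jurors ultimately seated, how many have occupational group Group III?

5

Removed: #101, #102, #104, #109, #110, #112, #113, #115, #118, #123, #124.
Seated jurors 1–12: #103, #105, #106, #107, #108, #111, #114, #116, #117, #119, #120, #121.
Of those, in Group III: #103, #107, #116, #119, #121 → 5.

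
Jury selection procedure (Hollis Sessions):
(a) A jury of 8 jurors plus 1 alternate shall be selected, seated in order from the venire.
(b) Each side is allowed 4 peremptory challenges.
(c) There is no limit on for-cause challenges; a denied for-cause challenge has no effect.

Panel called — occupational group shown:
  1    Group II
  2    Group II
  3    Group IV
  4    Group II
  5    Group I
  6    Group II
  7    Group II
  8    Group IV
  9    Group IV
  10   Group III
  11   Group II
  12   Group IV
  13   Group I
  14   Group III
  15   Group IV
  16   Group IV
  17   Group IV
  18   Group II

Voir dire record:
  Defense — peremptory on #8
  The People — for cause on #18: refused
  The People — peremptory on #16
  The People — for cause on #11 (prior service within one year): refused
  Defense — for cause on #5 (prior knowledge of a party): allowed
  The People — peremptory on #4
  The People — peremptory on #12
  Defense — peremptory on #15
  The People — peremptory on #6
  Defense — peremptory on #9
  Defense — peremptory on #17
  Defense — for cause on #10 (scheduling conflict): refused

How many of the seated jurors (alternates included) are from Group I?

1

Removed: #4, #5, #6, #8, #9, #12, #15, #16, #17.
Seated (9 incl. alternates): #1, #2, #3, #7, #10, #11, #13, #14, #18.
Of those, in Group I: #13 → 1.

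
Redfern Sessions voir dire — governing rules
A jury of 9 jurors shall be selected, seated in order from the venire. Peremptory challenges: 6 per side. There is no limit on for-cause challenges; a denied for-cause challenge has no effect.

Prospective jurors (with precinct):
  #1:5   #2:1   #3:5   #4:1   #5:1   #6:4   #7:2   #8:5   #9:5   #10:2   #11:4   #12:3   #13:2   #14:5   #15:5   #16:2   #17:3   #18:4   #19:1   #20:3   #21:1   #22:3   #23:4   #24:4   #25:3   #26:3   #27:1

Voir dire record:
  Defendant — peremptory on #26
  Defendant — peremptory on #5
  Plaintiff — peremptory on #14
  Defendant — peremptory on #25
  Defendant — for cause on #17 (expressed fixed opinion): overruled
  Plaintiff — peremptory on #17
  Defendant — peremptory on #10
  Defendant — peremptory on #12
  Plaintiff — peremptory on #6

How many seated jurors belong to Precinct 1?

2

Removed: #5, #6, #10, #12, #14, #17, #25, #26.
Seated jurors 1–9: #1, #2, #3, #4, #7, #8, #9, #11, #13.
Of those, in Precinct 1: #2, #4 → 2.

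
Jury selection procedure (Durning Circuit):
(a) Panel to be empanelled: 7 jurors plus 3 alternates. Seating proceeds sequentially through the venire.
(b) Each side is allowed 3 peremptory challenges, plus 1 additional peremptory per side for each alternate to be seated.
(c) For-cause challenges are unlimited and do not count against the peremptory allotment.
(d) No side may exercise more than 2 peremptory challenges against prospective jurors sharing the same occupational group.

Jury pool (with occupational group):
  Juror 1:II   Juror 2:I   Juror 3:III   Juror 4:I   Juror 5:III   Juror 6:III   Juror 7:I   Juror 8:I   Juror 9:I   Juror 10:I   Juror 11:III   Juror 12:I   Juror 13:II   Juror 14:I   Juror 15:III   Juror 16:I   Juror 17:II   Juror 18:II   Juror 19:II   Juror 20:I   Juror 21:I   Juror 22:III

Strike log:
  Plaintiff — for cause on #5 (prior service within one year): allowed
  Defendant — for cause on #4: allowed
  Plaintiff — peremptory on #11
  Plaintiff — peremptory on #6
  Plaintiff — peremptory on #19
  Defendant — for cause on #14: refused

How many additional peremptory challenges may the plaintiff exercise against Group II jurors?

Plaintiff peremptories so far: #11, #6, #19 — 3 of 6 used, 3 left overall.
Against Group II: #19 — 1 used; per-group cap 2 leaves 1.
Binding limit: min(3, 1) = 1.

1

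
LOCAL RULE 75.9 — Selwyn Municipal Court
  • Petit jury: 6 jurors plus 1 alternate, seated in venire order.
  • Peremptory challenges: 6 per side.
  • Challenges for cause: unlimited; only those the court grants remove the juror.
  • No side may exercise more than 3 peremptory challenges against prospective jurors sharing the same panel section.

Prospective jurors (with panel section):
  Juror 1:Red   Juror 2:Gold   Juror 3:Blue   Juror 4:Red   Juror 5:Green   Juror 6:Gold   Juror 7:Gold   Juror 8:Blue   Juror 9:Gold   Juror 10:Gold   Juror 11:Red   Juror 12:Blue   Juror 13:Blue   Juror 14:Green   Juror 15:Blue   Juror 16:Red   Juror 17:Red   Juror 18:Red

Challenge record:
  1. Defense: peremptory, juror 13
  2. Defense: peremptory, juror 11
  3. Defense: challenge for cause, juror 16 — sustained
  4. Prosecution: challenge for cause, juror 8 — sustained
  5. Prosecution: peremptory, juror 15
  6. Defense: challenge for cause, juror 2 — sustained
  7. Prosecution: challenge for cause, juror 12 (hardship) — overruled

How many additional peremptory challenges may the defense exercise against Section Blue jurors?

Defense peremptories so far: #13, #11 — 2 of 6 used, 4 left overall.
Against Section Blue: #13 — 1 used; per-section cap 3 leaves 2.
Binding limit: min(4, 2) = 2.

2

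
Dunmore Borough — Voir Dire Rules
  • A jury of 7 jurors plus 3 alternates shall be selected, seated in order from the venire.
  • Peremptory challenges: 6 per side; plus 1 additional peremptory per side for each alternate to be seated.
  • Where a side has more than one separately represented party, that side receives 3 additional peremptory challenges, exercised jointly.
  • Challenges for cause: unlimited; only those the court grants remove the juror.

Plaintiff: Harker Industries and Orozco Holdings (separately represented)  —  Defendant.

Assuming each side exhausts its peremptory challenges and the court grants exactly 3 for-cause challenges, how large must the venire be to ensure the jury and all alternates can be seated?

34

Seats to fill: 7 + 3 alternates = 10.
Peremptories — Plaintiff: 6 + 1×3 + 3 = 12; Defendant: 6 + 1×3 = 9; total 21.
For-cause removals: 3.
Minimum venire: 10 + 21 + 3 = 34.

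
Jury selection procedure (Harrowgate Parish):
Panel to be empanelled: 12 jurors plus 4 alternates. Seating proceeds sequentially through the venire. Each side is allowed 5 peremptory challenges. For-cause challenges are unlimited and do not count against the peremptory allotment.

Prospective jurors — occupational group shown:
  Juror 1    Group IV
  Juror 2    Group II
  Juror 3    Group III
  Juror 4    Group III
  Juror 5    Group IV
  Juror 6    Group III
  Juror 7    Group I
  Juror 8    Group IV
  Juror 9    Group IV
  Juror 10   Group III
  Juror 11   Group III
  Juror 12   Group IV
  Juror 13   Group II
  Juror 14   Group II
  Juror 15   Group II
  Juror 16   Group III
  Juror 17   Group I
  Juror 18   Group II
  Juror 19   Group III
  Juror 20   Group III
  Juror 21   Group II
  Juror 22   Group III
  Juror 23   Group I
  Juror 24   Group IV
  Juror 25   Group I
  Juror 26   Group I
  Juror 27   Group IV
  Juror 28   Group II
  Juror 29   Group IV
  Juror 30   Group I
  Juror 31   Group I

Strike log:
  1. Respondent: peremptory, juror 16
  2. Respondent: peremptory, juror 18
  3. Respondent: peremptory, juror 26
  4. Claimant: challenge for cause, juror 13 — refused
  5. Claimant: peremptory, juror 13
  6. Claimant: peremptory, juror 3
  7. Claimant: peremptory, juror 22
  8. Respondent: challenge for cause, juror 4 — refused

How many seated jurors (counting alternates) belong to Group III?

Removed: #3, #13, #16, #18, #22, #26.
Seated (16 incl. alternates): #1, #2, #4, #5, #6, #7, #8, #9, #10, #11, #12, #14, #15, #17, #19, #20.
Of those, in Group III: #4, #6, #10, #11, #19, #20 → 6.

6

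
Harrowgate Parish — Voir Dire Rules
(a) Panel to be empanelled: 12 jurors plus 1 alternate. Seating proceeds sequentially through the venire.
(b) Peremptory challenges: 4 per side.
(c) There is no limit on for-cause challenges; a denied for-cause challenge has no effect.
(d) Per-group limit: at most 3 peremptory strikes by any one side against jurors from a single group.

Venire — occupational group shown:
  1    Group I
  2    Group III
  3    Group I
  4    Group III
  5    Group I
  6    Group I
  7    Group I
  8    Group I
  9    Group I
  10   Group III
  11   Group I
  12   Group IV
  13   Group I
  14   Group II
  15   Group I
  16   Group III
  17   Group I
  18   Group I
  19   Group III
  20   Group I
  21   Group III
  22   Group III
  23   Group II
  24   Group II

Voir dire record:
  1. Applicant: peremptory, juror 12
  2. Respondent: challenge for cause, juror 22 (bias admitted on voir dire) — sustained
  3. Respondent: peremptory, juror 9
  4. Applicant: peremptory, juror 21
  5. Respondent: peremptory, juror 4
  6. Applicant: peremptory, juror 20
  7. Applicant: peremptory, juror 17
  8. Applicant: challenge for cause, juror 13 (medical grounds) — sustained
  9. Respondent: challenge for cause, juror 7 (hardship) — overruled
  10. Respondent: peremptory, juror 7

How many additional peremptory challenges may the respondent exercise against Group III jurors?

Respondent peremptories so far: #9, #4, #7 — 3 of 4 used, 1 left overall.
Against Group III: #4 — 1 used; per-group cap 3 leaves 2.
Binding limit: min(1, 2) = 1.

1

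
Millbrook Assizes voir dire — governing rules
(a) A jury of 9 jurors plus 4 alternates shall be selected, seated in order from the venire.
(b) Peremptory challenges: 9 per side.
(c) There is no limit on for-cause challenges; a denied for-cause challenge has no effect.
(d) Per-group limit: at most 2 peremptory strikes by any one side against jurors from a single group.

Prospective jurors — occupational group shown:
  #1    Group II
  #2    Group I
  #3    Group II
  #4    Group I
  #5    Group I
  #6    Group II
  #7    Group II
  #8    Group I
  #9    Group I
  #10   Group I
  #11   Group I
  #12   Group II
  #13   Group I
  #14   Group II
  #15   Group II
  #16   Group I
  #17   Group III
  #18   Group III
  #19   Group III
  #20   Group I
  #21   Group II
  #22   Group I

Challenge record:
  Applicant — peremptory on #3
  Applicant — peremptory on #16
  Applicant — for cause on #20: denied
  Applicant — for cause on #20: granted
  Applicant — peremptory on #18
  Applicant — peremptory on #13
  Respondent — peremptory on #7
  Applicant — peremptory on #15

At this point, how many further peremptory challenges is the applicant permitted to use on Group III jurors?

Applicant peremptories so far: #3, #16, #18, #13, #15 — 5 of 9 used, 4 left overall.
Against Group III: #18 — 1 used; per-group cap 2 leaves 1.
Binding limit: min(4, 1) = 1.

1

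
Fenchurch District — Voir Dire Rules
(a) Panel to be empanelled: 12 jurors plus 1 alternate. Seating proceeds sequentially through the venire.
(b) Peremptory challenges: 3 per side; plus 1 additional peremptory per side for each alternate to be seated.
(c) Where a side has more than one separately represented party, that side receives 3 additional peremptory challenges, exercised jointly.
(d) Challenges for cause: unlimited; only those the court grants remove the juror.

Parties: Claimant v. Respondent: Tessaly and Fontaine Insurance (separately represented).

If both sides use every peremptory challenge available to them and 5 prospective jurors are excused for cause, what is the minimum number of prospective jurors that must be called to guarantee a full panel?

29

Seats to fill: 12 + 1 alternates = 13.
Peremptories — Claimant: 3 + 1×1 = 4; Respondent: 3 + 1×1 + 3 = 7; total 11.
For-cause removals: 5.
Minimum venire: 13 + 11 + 5 = 29.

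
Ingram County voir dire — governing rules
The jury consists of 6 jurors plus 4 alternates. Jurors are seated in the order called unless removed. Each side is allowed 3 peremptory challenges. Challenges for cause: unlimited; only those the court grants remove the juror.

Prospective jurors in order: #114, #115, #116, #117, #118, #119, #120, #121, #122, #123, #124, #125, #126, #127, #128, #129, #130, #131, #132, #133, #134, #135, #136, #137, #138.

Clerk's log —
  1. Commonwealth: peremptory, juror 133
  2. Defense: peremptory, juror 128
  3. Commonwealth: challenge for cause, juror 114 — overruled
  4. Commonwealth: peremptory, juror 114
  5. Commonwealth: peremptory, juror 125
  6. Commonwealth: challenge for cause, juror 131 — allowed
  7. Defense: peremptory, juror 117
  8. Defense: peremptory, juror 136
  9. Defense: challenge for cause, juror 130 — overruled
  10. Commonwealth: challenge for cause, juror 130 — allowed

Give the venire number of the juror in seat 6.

Removed: #114, #117, #125, #128, #130, #131, #133, #136.
Filling seats in venire order through position 6: #115, #116, #118, #119, #120, #121.
So seat 6 is #121.

121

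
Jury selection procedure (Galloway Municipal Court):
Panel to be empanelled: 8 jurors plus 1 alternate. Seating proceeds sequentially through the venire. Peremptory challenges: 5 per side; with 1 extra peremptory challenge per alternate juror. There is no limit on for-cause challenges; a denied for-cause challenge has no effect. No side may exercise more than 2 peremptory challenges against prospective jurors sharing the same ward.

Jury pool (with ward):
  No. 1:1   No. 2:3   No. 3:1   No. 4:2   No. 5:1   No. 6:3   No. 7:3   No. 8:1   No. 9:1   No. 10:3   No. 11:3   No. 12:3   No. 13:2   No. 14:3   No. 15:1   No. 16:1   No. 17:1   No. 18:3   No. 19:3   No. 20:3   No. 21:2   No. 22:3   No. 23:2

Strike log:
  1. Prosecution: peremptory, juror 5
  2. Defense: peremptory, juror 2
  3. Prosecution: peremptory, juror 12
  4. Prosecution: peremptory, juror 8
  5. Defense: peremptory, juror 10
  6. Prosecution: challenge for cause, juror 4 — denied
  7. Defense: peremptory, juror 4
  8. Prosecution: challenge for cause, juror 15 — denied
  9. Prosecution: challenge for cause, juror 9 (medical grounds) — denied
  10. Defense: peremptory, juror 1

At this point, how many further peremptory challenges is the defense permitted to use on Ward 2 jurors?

Defense peremptories so far: #2, #10, #4, #1 — 4 of 6 used, 2 left overall.
Against Ward 2: #4 — 1 used; per-ward cap 2 leaves 1.
Binding limit: min(2, 1) = 1.

1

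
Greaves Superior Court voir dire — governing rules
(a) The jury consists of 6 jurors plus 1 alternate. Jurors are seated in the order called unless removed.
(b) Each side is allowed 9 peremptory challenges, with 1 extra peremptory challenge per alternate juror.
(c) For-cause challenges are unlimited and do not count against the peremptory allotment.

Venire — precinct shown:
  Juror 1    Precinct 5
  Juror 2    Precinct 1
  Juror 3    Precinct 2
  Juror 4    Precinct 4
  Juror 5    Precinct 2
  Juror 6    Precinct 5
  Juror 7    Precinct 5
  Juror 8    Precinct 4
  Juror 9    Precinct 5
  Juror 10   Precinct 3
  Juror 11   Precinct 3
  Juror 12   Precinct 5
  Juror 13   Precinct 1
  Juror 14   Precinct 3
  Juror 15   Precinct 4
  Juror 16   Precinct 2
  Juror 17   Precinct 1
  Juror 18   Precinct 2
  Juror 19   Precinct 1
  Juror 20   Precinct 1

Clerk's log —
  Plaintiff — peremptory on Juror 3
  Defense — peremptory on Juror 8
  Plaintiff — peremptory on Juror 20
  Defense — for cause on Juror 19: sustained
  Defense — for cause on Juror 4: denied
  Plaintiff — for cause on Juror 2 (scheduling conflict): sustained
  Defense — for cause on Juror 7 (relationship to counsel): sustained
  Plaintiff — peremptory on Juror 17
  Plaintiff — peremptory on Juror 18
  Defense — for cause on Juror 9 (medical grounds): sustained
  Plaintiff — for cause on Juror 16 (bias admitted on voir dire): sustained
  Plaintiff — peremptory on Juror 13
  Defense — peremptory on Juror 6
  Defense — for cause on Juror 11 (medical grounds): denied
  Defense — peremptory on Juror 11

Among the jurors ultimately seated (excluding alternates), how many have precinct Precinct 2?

1

Removed: #2, #3, #6, #7, #8, #9, #11, #13, #16, #17, #18, #19, #20.
Seated jurors 1–6: #1, #4, #5, #10, #12, #14 (alternates #15 not counted).
Of those, in Precinct 2: #5 → 1.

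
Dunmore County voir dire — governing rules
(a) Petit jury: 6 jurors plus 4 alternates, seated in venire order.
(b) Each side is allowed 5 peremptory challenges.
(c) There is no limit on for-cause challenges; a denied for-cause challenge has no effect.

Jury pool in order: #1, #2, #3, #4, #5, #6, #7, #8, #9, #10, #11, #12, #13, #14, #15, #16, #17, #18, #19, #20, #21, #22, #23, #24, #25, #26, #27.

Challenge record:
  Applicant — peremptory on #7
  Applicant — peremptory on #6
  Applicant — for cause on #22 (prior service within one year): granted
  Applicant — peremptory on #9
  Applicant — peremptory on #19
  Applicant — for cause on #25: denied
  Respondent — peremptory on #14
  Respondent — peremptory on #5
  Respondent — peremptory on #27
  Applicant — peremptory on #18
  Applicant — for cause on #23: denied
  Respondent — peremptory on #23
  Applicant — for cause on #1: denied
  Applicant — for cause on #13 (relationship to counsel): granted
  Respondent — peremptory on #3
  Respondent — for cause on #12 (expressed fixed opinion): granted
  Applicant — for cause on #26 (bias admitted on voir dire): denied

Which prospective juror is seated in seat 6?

11

Removed: #3, #5, #6, #7, #9, #12, #13, #14, #18, #19, #22, #23, #27. (#1, #25, #26 stay — for-cause denied.)
Seating in order: seats 1–6 → #1, #2, #4, #8, #10, #11; alternates → #15, #16, #17, #20.
So seat 6 is #11.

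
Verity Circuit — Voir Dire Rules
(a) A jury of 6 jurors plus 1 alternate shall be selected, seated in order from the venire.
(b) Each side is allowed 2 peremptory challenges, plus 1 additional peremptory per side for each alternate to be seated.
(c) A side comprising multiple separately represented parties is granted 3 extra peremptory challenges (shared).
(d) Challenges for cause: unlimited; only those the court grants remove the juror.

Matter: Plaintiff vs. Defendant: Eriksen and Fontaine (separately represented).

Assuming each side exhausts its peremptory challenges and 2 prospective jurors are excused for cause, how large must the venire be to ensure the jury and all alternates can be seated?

Seats to fill: 6 + 1 alternates = 7.
Peremptories — Plaintiff: 2 + 1×1 = 3; Defendant: 2 + 1×1 + 3 = 6; total 9.
For-cause removals: 2.
Minimum venire: 7 + 9 + 2 = 18.

18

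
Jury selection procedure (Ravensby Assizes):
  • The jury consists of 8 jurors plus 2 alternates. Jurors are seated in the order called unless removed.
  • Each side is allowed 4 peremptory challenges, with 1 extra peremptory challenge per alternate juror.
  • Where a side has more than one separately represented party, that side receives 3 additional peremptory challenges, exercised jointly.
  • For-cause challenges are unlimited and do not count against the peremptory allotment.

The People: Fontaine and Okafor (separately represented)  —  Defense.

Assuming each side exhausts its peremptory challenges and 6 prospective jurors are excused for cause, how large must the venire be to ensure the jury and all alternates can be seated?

Seats to fill: 8 + 2 alternates = 10.
Peremptories — The People: 4 + 1×2 + 3 = 9; Defense: 4 + 1×2 = 6; total 15.
For-cause removals: 6.
Minimum venire: 10 + 15 + 6 = 31.

31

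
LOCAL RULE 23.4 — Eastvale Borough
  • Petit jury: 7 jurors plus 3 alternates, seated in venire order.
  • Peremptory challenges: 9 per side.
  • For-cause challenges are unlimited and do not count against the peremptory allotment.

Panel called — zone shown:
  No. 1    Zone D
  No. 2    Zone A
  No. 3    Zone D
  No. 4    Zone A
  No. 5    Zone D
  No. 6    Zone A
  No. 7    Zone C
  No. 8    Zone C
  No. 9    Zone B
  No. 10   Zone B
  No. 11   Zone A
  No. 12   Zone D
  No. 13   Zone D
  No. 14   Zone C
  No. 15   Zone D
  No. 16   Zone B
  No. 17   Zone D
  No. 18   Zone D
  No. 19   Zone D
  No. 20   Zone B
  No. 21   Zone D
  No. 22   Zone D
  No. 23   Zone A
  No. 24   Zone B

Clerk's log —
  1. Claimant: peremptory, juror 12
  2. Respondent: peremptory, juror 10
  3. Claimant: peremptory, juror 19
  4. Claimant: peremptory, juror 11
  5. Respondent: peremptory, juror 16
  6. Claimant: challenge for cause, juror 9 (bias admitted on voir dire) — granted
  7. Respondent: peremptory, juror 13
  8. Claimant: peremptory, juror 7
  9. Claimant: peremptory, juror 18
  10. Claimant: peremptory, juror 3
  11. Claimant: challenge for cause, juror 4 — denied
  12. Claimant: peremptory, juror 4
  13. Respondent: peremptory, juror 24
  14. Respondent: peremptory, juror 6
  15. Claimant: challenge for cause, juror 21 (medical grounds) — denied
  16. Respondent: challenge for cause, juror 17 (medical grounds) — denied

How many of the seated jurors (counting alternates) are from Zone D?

6

Removed: #3, #4, #6, #7, #9, #10, #11, #12, #13, #16, #18, #19, #24.
Seated (10 incl. alternates): #1, #2, #5, #8, #14, #15, #17, #20, #21, #22.
Of those, in Zone D: #1, #5, #15, #17, #21, #22 → 6.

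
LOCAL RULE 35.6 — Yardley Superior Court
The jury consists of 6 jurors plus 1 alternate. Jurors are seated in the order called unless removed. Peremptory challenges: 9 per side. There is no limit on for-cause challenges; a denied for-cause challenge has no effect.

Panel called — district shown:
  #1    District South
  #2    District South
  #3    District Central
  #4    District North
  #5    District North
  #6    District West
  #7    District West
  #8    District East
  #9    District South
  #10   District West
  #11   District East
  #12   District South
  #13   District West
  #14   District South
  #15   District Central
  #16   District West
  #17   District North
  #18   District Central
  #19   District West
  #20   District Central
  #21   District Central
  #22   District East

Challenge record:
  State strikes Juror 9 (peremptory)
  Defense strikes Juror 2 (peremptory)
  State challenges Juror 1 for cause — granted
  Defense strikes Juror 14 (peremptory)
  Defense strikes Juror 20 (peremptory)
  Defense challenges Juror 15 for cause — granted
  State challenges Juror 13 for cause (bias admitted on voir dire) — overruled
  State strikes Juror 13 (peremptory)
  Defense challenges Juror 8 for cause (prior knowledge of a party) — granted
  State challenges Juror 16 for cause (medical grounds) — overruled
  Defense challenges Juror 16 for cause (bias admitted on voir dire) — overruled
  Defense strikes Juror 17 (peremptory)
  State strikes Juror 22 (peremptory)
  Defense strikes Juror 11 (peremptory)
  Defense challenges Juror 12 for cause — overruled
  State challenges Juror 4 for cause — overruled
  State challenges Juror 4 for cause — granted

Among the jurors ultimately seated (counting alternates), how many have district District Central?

Removed: #1, #2, #4, #8, #9, #11, #13, #14, #15, #17, #20, #22.
Seated (7 incl. alternates): #3, #5, #6, #7, #10, #12, #16.
Of those, in District Central: #3 → 1.

1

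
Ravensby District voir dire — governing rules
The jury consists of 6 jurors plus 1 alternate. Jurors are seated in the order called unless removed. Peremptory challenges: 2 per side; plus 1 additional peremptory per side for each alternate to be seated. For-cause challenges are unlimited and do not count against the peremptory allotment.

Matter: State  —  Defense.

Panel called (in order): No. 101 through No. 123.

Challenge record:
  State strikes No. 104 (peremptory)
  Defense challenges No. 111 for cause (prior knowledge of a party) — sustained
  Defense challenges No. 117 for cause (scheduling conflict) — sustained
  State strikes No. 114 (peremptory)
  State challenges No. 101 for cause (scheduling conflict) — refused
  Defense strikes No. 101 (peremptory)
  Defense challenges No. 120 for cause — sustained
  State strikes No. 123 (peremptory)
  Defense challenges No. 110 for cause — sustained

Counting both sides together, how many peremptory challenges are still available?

State allotment: 2 base + 1 × 1 alternate = 3. Defense allotment: 2 base + 1 × 1 alternate = 3.
State peremptories used: #104, #114, #123 — 3 (the for-cause on #101 doesn't count).
Defense peremptories used: #101 — 1 (for-cause on #111, #117, #120, #110 don't count).
Remaining: (3 − 3) + (3 − 1) = 2.

2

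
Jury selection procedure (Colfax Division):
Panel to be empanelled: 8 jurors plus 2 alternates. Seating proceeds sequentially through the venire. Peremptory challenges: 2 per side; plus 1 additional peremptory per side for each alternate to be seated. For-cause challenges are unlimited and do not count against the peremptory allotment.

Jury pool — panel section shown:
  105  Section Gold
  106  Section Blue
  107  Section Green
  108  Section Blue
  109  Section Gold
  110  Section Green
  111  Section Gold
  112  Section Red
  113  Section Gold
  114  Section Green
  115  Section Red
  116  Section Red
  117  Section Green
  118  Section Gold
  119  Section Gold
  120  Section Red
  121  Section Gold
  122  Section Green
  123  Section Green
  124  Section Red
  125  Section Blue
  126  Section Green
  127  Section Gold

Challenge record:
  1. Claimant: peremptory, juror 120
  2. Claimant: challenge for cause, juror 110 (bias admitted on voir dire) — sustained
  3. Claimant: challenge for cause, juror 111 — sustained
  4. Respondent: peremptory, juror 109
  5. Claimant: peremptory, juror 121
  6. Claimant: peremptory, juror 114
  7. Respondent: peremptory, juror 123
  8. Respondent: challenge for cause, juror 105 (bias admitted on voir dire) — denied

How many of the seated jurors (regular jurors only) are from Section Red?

Removed: #109, #110, #111, #114, #120, #121, #123.
Seated jurors 1–8: #105, #106, #107, #108, #112, #113, #115, #116 (alternates #117, #118 not counted).
Of those, in Section Red: #112, #115, #116 → 3.

3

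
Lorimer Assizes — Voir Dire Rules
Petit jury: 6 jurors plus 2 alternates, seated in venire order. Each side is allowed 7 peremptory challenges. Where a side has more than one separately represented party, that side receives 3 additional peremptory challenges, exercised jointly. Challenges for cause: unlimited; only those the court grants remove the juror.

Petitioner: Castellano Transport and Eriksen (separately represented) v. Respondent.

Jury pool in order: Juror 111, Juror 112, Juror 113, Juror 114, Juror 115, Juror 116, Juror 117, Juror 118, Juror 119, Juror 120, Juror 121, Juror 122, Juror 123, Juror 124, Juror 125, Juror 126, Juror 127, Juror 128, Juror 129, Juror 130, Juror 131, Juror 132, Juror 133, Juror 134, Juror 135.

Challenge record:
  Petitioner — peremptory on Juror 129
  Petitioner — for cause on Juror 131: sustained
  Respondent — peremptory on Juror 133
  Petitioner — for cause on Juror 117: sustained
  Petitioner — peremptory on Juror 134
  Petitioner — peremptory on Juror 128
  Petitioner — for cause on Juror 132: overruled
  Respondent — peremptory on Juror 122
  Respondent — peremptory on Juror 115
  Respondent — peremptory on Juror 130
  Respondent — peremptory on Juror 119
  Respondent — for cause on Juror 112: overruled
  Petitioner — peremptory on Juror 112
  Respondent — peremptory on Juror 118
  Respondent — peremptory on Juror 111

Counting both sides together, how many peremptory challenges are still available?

Petitioner allotment: 7 base + 3 multi-party = 10. Respondent allotment: 7.
Petitioner peremptories used: #129, #134, #128, #112 — 4 (for-cause on #131, #117, #132 don't count).
Respondent peremptories used: #133, #122, #115, #130, #119, #118, #111 — 7 (the for-cause on #112 doesn't count).
Remaining: (10 − 4) + (7 − 7) = 6.

6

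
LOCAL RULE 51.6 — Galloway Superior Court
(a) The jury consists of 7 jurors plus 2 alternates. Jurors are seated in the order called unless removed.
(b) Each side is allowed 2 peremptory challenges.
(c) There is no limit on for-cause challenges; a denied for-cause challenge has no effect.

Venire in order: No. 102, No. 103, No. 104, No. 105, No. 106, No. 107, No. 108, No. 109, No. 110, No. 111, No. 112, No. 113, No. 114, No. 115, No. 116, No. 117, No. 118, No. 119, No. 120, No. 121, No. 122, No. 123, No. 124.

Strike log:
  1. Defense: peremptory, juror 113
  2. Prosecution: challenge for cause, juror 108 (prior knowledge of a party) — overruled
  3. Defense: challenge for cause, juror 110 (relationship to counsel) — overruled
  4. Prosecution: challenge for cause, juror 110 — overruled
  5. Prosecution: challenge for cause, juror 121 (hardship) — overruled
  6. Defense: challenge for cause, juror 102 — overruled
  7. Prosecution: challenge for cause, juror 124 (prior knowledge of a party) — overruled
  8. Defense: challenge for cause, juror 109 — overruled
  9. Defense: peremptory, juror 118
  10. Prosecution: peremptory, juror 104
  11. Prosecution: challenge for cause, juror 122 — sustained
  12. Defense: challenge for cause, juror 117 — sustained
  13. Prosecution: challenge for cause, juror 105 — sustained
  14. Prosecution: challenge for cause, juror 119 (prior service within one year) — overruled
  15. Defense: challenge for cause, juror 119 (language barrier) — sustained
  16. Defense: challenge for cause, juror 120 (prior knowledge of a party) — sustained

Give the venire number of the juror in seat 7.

Removed: #104, #105, #113, #117, #118, #119, #120, #122. (#102, #108, #109, #110, #121, #124 stay — for-cause denied.)
Seating in order: seats 1–7 → #102, #103, #106, #107, #108, #109, #110; alternates → #111, #112.
So seat 7 is #110.

110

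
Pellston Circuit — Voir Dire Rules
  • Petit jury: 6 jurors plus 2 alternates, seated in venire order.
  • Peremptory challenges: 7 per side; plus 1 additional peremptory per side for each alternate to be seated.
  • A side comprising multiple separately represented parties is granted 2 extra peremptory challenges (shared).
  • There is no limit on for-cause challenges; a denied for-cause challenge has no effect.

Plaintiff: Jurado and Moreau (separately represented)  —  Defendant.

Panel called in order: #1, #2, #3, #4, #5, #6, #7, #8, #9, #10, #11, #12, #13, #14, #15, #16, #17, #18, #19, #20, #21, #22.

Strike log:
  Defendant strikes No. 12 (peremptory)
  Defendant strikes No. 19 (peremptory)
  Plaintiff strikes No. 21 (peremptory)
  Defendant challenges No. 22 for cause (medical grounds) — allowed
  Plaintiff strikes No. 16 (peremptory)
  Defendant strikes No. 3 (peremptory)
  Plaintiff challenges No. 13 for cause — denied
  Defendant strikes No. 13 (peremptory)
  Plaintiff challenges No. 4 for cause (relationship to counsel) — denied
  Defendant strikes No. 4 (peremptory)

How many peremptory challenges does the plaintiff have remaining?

Plaintiff allotment: 7 base + 1 × 2 alternates + 2 multi-party = 11.
Plaintiff peremptories used: #21, #16 — 2 (for-cause on #13, #4 don't count).
Remaining: 11 − 2 = 9.

9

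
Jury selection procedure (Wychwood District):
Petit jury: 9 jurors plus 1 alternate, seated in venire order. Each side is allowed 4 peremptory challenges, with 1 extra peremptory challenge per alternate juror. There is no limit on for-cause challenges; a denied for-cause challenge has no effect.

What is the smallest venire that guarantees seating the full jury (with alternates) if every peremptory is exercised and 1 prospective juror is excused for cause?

21

Seats to fill: 9 + 1 alternates = 10.
Peremptories: 4 + 1×1 = 5 per side × 2 sides = 10.
For-cause removals: 1.
Minimum venire: 10 + 10 + 1 = 21.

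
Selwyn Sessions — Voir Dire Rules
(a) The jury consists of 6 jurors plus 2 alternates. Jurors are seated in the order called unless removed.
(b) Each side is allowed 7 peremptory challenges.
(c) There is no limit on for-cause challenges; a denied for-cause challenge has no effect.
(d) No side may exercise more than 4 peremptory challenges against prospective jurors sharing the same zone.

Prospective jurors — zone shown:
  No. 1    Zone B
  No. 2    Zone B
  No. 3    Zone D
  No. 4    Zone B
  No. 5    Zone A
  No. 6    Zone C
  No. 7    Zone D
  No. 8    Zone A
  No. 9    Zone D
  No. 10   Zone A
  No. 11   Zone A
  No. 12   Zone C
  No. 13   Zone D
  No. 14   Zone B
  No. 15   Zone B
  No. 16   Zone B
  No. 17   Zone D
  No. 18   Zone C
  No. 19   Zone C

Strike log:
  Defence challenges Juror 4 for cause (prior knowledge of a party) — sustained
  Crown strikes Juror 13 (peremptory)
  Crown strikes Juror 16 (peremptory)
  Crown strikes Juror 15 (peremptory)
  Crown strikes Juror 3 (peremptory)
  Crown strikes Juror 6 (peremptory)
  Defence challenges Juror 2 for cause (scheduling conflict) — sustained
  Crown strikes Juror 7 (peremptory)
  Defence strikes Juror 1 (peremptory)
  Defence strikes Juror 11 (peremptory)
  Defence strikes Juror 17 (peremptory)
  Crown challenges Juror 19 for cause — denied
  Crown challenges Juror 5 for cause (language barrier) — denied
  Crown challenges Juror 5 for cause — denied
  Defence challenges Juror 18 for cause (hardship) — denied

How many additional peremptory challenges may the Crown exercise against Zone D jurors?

1

Crown peremptories so far: #13, #16, #15, #3, #6, #7 — 6 of 7 used, 1 left overall.
Against Zone D: #13, #3, #7 — 3 used; per-zone cap 4 leaves 1.
Binding limit: min(1, 1) = 1.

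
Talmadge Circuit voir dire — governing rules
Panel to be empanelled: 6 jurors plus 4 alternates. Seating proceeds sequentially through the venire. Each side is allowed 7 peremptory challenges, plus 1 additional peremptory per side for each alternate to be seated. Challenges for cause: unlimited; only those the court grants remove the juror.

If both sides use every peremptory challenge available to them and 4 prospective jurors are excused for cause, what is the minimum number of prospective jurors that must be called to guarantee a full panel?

Seats to fill: 6 + 4 alternates = 10.
Peremptories: 7 + 1×4 = 11 per side × 2 sides = 22.
For-cause removals: 4.
Minimum venire: 10 + 22 + 4 = 36.

36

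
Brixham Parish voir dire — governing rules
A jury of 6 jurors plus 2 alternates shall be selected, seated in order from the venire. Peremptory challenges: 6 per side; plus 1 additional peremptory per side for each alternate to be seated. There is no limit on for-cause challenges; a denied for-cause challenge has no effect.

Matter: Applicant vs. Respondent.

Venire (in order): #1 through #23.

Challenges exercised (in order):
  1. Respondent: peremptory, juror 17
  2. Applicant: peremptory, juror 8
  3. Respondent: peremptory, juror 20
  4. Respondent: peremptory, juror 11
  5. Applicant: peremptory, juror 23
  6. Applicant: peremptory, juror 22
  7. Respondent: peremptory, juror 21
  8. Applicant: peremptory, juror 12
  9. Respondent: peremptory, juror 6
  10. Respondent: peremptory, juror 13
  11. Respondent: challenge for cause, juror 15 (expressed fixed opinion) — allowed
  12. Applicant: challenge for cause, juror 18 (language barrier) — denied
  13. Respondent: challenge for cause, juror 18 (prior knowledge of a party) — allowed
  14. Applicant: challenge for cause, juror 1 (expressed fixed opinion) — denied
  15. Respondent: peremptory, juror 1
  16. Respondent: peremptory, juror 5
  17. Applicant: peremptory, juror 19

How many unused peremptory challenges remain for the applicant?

Applicant allotment: 6 base + 1 × 2 alternates = 8.
Applicant peremptories used: #8, #23, #22, #12, #19 — 5 (for-cause on #18, #1 don't count).
Remaining: 8 − 5 = 3.

3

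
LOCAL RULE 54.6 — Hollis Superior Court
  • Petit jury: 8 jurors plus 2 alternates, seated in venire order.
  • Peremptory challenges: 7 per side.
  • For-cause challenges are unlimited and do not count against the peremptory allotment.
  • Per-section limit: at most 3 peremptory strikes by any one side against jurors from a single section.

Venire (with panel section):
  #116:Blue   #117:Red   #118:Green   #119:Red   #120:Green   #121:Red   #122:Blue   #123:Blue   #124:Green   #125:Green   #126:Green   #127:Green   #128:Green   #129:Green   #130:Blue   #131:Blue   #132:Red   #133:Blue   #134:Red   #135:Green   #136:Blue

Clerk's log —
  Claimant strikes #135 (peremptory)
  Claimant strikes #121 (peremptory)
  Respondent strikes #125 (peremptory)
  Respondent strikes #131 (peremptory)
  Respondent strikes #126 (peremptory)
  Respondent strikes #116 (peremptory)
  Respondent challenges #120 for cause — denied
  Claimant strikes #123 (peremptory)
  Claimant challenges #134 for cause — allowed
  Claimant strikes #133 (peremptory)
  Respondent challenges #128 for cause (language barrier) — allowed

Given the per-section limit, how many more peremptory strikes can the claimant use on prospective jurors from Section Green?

2

Claimant peremptories so far: #135, #121, #123, #133 — 4 of 7 used, 3 left overall.
Against Section Green: #135 — 1 used; per-section cap 3 leaves 2.
Binding limit: min(3, 2) = 2.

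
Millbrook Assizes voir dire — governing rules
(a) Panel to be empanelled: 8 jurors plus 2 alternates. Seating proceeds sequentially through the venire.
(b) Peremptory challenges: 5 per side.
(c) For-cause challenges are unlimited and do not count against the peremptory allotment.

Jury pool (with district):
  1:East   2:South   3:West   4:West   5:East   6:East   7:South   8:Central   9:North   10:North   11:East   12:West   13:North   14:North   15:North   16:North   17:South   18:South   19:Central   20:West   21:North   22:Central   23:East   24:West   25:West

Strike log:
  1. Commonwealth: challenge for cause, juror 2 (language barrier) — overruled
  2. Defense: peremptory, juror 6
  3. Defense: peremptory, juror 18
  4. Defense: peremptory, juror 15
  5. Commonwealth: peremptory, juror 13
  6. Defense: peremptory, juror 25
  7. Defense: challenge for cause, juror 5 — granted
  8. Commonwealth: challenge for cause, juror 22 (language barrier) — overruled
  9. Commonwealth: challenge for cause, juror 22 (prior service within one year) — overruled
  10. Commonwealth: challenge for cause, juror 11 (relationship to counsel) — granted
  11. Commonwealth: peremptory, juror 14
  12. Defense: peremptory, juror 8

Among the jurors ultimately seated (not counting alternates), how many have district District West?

3

Removed: #5, #6, #8, #11, #13, #14, #15, #18, #25.
Seated jurors 1–8: #1, #2, #3, #4, #7, #9, #10, #12 (alternates #16, #17 not counted).
Of those, in District West: #3, #4, #12 → 3.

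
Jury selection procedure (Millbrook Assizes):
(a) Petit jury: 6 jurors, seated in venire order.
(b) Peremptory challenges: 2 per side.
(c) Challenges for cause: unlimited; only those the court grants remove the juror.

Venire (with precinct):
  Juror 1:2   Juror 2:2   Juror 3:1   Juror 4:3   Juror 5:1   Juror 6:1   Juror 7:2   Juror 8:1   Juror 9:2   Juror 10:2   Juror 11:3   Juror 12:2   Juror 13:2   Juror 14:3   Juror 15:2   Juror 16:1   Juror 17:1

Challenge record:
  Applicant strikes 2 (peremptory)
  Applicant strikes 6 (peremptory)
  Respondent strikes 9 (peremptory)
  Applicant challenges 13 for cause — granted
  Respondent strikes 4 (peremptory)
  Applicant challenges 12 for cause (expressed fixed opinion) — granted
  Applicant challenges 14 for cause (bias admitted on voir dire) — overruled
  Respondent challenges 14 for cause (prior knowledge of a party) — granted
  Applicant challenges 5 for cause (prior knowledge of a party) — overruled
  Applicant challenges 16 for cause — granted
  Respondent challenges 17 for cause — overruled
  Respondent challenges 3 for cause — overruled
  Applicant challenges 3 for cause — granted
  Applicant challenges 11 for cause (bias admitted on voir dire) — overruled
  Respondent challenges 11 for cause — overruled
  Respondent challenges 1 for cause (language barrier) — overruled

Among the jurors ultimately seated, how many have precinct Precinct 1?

Removed: #2, #3, #4, #6, #9, #12, #13, #14, #16.
Seated jurors 1–6: #1, #5, #7, #8, #10, #11.
Of those, in Precinct 1: #5, #8 → 2.

2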